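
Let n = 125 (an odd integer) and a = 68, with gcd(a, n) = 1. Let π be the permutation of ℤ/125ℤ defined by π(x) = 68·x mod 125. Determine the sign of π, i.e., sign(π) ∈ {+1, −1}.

-1

Trace 57: π^k(57) = [57, 1, 68, 124] for k=0..3.
π_68 has 32 disjoint cycles with lengths [4, 4, 4, 4, 4, 4, 4, 4, 4, 4, 4, 4, 4, 4, 4, 4, 4, 4, 4, 4, 4, 4, 4, 4, 4, 4, 4, 4, 4, 4, 4, 1] on {0,…,124}.
32 cycles on 125: each ℓ→(−1)^(ℓ−1), product (−1)^93 = -1.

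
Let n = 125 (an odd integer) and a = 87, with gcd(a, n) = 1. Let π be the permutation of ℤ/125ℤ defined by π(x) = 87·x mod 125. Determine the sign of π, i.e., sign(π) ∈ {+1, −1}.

-1

Start at x=34: 34 → 83 → 96 → 102 → 124 → 38 → 56 → … (one orbit).
4 cycles of lengths [100, 20, 4, 1].
125 − 4 = 121 transpositions; sign(π) = (−1)^121 = -1.
(87|125)_J = -1 (Zolotarev's lemma cross-check).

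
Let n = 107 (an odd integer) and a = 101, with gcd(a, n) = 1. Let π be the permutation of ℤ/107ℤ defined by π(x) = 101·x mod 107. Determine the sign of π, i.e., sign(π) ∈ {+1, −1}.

+1

Trace 89: π^k(89) = [89, 1, 101, 36, 105, 12, 35] for k=0..6.
Decompose π into cycles: lengths [53, 53, 1] (3 cycles, including the fixed point 0).
107 − 3 = 104 transpositions; sign(π) = (−1)^104 = +1.
Via Zolotarev, sign(π_{101}) = (101|107) = +1.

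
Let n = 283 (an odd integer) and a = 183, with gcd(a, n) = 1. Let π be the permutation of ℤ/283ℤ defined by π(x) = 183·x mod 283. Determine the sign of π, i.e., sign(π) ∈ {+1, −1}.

-1

Trace 243: π^k(243) = [243, 38, 162, 214, 108, 237, 72] for k=0..6.
π_183 has 2 disjoint cycles with lengths [282, 1] on {0,…,282}.
n − c = 283 − 2 = 281; sign = (−1)^281 = -1.
Zolotarev: (183|283) = -1, matching the cycle-count sign.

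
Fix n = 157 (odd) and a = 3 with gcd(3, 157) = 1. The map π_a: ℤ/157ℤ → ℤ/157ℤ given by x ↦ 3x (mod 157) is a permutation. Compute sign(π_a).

+1

Start at x=90: 90 → 113 → 25 → 75 → 68 → 47 → 141 → … (one orbit).
π_3 has 3 disjoint cycles with lengths [78, 78, 1] on {0,…,156}.
157 − 3 = 154 transpositions; sign(π) = (−1)^154 = +1.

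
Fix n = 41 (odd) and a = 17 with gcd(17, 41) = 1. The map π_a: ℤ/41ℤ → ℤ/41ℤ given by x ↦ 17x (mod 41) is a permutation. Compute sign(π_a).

Orbit of 34 under x↦17x: [34, 4, 27, 8, 13, 16, 26]… (length divides ord_41(17)).
2 cycles of lengths [40, 1].
Σ(ℓ_i−1) = 41−2 = 39; sign = (−1)^39 = -1.
Via Zolotarev, sign(π_{17}) = (17|41) = -1.

-1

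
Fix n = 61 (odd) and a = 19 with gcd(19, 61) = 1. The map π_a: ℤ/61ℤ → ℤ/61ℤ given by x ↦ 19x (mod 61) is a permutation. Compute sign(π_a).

Orbit of 13 under x↦19x: [13, 3, 57, 46, 20, 14, 22]… (length divides ord_61(19)).
Decompose π into cycles: lengths [30, 30, 1] (3 cycles, including the fixed point 0).
With 3 cycles on 61 points, sign = (−1)^{61−3} = +1.

+1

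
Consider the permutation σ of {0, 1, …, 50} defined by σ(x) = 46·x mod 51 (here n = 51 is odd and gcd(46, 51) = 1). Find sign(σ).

-1

Trace 13: π^k(13) = [13, 37, 19, 7, 16, 22, 43] for k=0..6.
π_46 has 6 disjoint cycles with lengths [16, 16, 16, 1, 1, 1] on {0,…,50}.
51 − 6 = 45 transpositions; sign(π) = (−1)^45 = -1.
The Jacobi symbol (46|51) = -1 (Zolotarev) agrees.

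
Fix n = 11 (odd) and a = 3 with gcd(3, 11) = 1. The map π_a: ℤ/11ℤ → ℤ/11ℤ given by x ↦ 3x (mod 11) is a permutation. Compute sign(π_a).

+1

Trace 3: π^k(3) = [3, 9, 5, 4, 1] for k=0..4.
Decompose π into cycles: lengths [5, 5, 1] (3 cycles, including the fixed point 0).
n − c = 11 − 3 = 8; sign = (−1)^8 = +1.
Zolotarev: (3|11) = +1, matching the cycle-count sign.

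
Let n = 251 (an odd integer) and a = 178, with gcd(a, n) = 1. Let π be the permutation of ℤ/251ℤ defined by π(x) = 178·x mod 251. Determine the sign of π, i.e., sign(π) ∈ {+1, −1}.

-1

Orbit of 21 under x↦178x: [21, 224, 214, 191, 113, 34, 28]… (length divides ord_251(178)).
Cycle lengths of π_178 on ℤ/251ℤ: [250, 1]; 2 cycles in total.
With 2 cycles on 251 points, sign = (−1)^{251−2} = -1.
Check: (178/251) = -1 by Zolotarev.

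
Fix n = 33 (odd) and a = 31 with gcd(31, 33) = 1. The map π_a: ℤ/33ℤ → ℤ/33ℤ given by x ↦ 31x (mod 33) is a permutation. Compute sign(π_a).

+1

Trace 4: π^k(4) = [4, 25, 16, 1, 31] for k=0..4.
Cycle type of π: 5×6 + 1×3; total 9 cycles.
sign(π) = (−1)^{n − #cycles} = (−1)^{33−9} = (−1)^24 = +1.
Check: (31/33) = +1 by Zolotarev.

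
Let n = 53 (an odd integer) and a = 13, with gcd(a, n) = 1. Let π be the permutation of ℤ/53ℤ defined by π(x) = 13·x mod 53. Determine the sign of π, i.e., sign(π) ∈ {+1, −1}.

Orbit of 42 under x↦13x: [42, 16, 49, 1, 13, 10, 24]… (length divides ord_53(13)).
The orbit structure of x ↦ 13x mod 53: 5 orbits of sizes [13, 13, 13, 13, 1].
With 5 cycles on 53 points, sign = (−1)^{53−5} = +1.
Check: (13/53) = +1 by Zolotarev.

+1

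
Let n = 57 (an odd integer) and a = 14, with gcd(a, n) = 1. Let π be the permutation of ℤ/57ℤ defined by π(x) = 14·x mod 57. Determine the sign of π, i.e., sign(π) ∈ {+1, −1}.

+1

Start at x=56: 56 → 43 → 32 → 49 → 2 → 28 → 50 → … (one orbit).
The orbit structure of x ↦ 14x mod 57: 5 orbits of sizes [18, 18, 18, 2, 1].
sign(π) = (−1)^{n − #cycles} = (−1)^{57−5} = (−1)^52 = +1.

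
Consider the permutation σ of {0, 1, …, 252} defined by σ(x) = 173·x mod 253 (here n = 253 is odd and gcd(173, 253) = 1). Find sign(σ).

-1

Start at x=188: 188 → 140 → 185 → 127 → 213 → 164 → 36 → … (one orbit).
6 cycles of lengths [110, 110, 11, 11, 10, 1].
With 6 cycles on 253 points, sign = (−1)^{253−6} = -1.
(173|253)_J = -1 (Zolotarev's lemma cross-check).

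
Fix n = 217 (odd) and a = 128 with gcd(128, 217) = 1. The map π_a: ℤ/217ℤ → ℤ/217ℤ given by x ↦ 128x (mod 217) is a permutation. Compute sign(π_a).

+1

Orbit of 39 under x↦128x: [39, 1, 128, 109, 64, 163, 32]… (length divides ord_217(128)).
The orbit structure of x ↦ 128x mod 217: 21 orbits of sizes [15, 15, 15, 15, 15, 15, 15, 15, 15, 15, 15, 15, 5, 5, 5, 5, 5, 5, 3, 3, 1].
217 − 21 = 196 transpositions; sign(π) = (−1)^196 = +1.
Zolotarev: (128|217) = +1, matching the cycle-count sign.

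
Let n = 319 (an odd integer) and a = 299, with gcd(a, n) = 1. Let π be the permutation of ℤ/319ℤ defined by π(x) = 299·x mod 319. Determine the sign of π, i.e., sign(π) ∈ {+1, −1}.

Start at x=6: 6 → 199 → 167 → 169 → 129 → 291 → 241 → … (one orbit).
The orbit structure of x ↦ 299x mod 319: 8 orbits of sizes [70, 70, 70, 70, 14, 14, 10, 1].
sign(π) = (−1)^{n − #cycles} = (−1)^{319−8} = (−1)^311 = -1.
The Jacobi symbol (299|319) = -1 (Zolotarev) agrees.

-1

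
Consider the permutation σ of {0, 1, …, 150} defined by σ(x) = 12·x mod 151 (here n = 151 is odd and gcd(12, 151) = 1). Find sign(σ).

Orbit of 5 under x↦12x: [5, 60, 116, 33, 94, 71, 97]… (length divides ord_151(12)).
π_12 has 2 disjoint cycles with lengths [150, 1] on {0,…,150}.
2 cycles on 151: each ℓ→(−1)^(ℓ−1), product (−1)^149 = -1.
Via Zolotarev, sign(π_{12}) = (12|151) = -1.

-1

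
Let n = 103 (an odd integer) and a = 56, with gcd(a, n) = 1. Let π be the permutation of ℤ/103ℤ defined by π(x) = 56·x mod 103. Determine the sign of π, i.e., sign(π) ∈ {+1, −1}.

+1

Trace 1: π^k(1) = [1, 56, 46] for k=0..2.
Cycle type of π: 3×34 + 1; total 35 cycles.
With 35 cycles on 103 points, sign = (−1)^{103−35} = +1.
Check: (56/103) = +1 by Zolotarev.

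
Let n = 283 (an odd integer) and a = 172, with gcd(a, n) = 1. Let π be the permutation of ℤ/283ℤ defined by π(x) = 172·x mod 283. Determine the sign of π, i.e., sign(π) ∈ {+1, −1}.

Orbit of 27 under x↦172x: [27, 116, 142, 86, 76, 54, 232]… (length divides ord_283(172)).
The orbit structure of x ↦ 172x mod 283: 4 orbits of sizes [94, 94, 94, 1].
With 4 cycles on 283 points, sign = (−1)^{283−4} = -1.

-1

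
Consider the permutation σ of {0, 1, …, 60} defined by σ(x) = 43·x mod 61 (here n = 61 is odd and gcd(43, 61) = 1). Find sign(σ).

Trace 43: π^k(43) = [43, 19, 24, 56, 29, 27, 2] for k=0..6.
Decompose π into cycles: lengths [60, 1] (2 cycles, including the fixed point 0).
2 cycles on 61: each ℓ→(−1)^(ℓ−1), product (−1)^59 = -1.
The Jacobi symbol (43|61) = -1 (Zolotarev) agrees.

-1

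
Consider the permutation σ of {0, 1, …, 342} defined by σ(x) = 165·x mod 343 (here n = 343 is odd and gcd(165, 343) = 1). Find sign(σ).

Trace 18: π^k(18) = [18, 226, 246, 116, 275, 99, 214] for k=0..6.
Cycle lengths of π_165 on ℤ/343ℤ: [21, 21, 21, 21, 21, 21, 21, 21, 21, 21, 21, 21, 21, 21, 3, 3, 3, 3, 3, 3, 3, 3, 3, 3, 3, 3, 3, 3, 3, 3, 1]; 31 cycles in total.
n − c = 343 − 31 = 312; sign = (−1)^312 = +1.
Via Zolotarev, sign(π_{165}) = (165|343) = +1.

+1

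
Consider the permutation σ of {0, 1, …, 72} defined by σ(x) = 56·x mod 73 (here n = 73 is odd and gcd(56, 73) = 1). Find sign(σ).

-1

Trace 56: π^k(56) = [56, 70, 51, 9, 66, 46, 21] for k=0..6.
Decompose π into cycles: lengths [24, 24, 24, 1] (4 cycles, including the fixed point 0).
73 − 4 = 69 transpositions; sign(π) = (−1)^69 = -1.
(56|73)_J = -1 (Zolotarev's lemma cross-check).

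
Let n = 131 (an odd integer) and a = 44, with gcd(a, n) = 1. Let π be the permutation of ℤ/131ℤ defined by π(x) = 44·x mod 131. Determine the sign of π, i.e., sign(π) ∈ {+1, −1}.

+1

Orbit of 80 under x↦44x: [80, 114, 38, 100, 77, 113, 125]… (length divides ord_131(44)).
Decompose π into cycles: lengths [65, 65, 1] (3 cycles, including the fixed point 0).
131 − 3 = 128 transpositions; sign(π) = (−1)^128 = +1.
The Jacobi symbol (44|131) = +1 (Zolotarev) agrees.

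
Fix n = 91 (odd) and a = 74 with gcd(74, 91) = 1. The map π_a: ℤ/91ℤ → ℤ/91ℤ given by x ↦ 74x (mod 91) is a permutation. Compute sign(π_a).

+1

Trace 74: π^k(74) = [74, 16, 1] for k=0..2.
31 cycles of lengths [3, 3, 3, 3, 3, 3, 3, 3, 3, 3, 3, 3, 3, 3, 3, 3, 3, 3, 3, 3, 3, 3, 3, 3, 3, 3, 3, 3, 3, 3, 1].
With 31 cycles on 91 points, sign = (−1)^{91−31} = +1.
Zolotarev: (74|91) = +1, matching the cycle-count sign.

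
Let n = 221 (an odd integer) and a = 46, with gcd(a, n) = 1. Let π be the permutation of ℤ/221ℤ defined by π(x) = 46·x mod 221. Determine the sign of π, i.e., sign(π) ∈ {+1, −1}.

Orbit of 120 under x↦46x: [120, 216, 212, 28, 183, 20, 36]… (length divides ord_221(46)).
Cycle type of π: 48×4 + 16 + 12 + 1; total 7 cycles.
221 − 7 = 214 transpositions; sign(π) = (−1)^214 = +1.

+1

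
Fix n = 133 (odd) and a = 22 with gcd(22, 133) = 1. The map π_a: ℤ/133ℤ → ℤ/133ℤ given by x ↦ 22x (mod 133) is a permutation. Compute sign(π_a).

Trace 43: π^k(43) = [43, 15, 64, 78, 120, 113, 92] for k=0..6.
Cycle lengths of π_22 on ℤ/133ℤ: [18, 18, 18, 18, 18, 18, 18, 1, 1, 1, 1, 1, 1, 1]; 14 cycles in total.
133 − 14 = 119 transpositions; sign(π) = (−1)^119 = -1.

-1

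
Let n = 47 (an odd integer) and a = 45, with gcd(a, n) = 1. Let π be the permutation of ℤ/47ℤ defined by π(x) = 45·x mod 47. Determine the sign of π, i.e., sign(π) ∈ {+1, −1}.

-1

Trace 22: π^k(22) = [22, 3, 41, 12, 23, 1, 45] for k=0..6.
The orbit structure of x ↦ 45x mod 47: 2 orbits of sizes [46, 1].
n − c = 47 − 2 = 45; sign = (−1)^45 = -1.
Via Zolotarev, sign(π_{45}) = (45|47) = -1.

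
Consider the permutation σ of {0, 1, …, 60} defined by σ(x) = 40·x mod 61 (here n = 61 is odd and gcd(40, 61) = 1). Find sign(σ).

Trace 47: π^k(47) = [47, 50, 48, 29, 1, 40, 14] for k=0..6.
π_40 has 6 disjoint cycles with lengths [12, 12, 12, 12, 12, 1] on {0,…,60}.
6 cycles on 61: each ℓ→(−1)^(ℓ−1), product (−1)^55 = -1.
Check: (40/61) = -1 by Zolotarev.

-1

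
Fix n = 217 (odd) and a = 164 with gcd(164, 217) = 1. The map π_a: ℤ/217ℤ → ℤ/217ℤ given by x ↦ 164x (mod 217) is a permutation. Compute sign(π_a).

-1

Orbit of 202 under x↦164x: [202, 144, 180, 8, 10, 121, 97]… (length divides ord_217(164)).
Cycle lengths of π_164 on ℤ/217ℤ: [30, 30, 30, 30, 30, 30, 15, 15, 6, 1]; 10 cycles in total.
n − c = 217 − 10 = 207; sign = (−1)^207 = -1.
Zolotarev: (164|217) = -1, matching the cycle-count sign.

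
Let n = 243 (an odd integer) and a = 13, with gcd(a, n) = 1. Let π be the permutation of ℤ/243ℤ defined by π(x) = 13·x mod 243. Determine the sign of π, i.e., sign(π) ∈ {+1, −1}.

+1

Trace 100: π^k(100) = [100, 85, 133, 28, 121, 115, 37] for k=0..6.
11 cycles of lengths [81, 81, 27, 27, 9, 9, 3, 3, 1, 1, 1].
11 cycles on 243: each ℓ→(−1)^(ℓ−1), product (−1)^232 = +1.
(13|243)_J = +1 (Zolotarev's lemma cross-check).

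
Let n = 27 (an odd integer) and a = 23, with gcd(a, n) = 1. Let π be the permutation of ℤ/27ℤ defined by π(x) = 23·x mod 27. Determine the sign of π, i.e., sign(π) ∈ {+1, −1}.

-1

Orbit of 7 under x↦23x: [7, 26, 4, 11, 10, 14, 25]… (length divides ord_27(23)).
π_23 has 4 disjoint cycles with lengths [18, 6, 2, 1] on {0,…,26}.
n − c = 27 − 4 = 23; sign = (−1)^23 = -1.
(23|27)_J = -1 (Zolotarev's lemma cross-check).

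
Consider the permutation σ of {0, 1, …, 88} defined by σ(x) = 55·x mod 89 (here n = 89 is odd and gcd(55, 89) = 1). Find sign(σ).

Start at x=34: 34 → 1 → 55 → 88 → 34 (one orbit).
Cycle lengths of π_55 on ℤ/89ℤ: [4, 4, 4, 4, 4, 4, 4, 4, 4, 4, 4, 4, 4, 4, 4, 4, 4, 4, 4, 4, 4, 4, 1]; 23 cycles in total.
Σ(ℓ_i−1) = 89−23 = 66; sign = (−1)^66 = +1.
Via Zolotarev, sign(π_{55}) = (55|89) = +1.

+1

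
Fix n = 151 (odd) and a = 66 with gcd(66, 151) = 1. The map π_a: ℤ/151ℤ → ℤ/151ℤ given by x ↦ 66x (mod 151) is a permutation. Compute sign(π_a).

Orbit of 128 under x↦66x: [128, 143, 76, 33, 64, 147, 38]… (length divides ord_151(66)).
π_66 has 6 disjoint cycles with lengths [30, 30, 30, 30, 30, 1] on {0,…,150}.
sign(π) = (−1)^{n − #cycles} = (−1)^{151−6} = (−1)^145 = -1.
The Jacobi symbol (66|151) = -1 (Zolotarev) agrees.

-1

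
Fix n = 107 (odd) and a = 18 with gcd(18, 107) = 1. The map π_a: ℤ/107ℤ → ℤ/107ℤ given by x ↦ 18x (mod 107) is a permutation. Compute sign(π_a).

-1

Orbit of 106 under x↦18x: [106, 89, 104, 53, 98, 52, 80]… (length divides ord_107(18)).
The orbit structure of x ↦ 18x mod 107: 2 orbits of sizes [106, 1].
n − c = 107 − 2 = 105; sign = (−1)^105 = -1.
Via Zolotarev, sign(π_{18}) = (18|107) = -1.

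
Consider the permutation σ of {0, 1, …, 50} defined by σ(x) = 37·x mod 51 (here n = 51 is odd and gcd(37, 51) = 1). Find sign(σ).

Trace 4: π^k(4) = [4, 46, 19, 40, 1, 37, 43] for k=0..6.
6 cycles of lengths [16, 16, 16, 1, 1, 1].
51 − 6 = 45 transpositions; sign(π) = (−1)^45 = -1.

-1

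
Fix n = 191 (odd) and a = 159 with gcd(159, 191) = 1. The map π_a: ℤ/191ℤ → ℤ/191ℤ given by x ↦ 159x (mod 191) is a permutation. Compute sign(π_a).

Orbit of 1 under x↦159x: [1, 159, 69, 84, 177, 66, 180]… (length divides ord_191(159)).
Decompose π into cycles: lengths [38, 38, 38, 38, 38, 1] (6 cycles, including the fixed point 0).
191 − 6 = 185 transpositions; sign(π) = (−1)^185 = -1.
The Jacobi symbol (159|191) = -1 (Zolotarev) agrees.

-1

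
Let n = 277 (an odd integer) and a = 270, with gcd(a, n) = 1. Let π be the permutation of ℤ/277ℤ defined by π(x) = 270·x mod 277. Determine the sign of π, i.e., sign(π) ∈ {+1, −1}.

Start at x=255: 255 → 154 → 30 → 67 → 85 → 236 → 10 → … (one orbit).
The orbit structure of x ↦ 270x mod 277: 5 orbits of sizes [69, 69, 69, 69, 1].
Σ(ℓ_i−1) = 277−5 = 272; sign = (−1)^272 = +1.

+1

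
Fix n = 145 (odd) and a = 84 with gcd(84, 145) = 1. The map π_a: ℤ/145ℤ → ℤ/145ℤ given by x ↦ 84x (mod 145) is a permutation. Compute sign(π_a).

-1

Trace 16: π^k(16) = [16, 39, 86, 119, 136, 114, 6] for k=0..6.
Cycle lengths of π_84 on ℤ/145ℤ: [28, 28, 28, 28, 28, 2, 2, 1]; 8 cycles in total.
Σ(ℓ_i−1) = 145−8 = 137; sign = (−1)^137 = -1.
The Jacobi symbol (84|145) = -1 (Zolotarev) agrees.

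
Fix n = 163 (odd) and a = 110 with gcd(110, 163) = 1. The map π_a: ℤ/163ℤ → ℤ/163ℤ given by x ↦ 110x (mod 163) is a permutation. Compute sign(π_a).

-1

Orbit of 123 under x↦110x: [123, 1, 110, 38, 105, 140, 78]… (length divides ord_163(110)).
π_110 has 10 disjoint cycles with lengths [18, 18, 18, 18, 18, 18, 18, 18, 18, 1] on {0,…,162}.
n − c = 163 − 10 = 153; sign = (−1)^153 = -1.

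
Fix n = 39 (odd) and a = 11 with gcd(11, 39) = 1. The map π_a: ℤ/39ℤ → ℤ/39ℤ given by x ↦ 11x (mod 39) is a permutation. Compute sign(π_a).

+1

Orbit of 20 under x↦11x: [20, 25, 2, 22, 8, 10, 32]… (length divides ord_39(11)).
Decompose π into cycles: lengths [12, 12, 12, 2, 1] (5 cycles, including the fixed point 0).
With 5 cycles on 39 points, sign = (−1)^{39−5} = +1.
Check: (11/39) = +1 by Zolotarev.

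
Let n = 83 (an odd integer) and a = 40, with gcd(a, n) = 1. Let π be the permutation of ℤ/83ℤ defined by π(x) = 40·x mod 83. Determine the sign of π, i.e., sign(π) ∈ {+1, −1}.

+1

Orbit of 1 under x↦40x: [1, 40, 23, 7, 31, 78, 49]… (length divides ord_83(40)).
Decompose π into cycles: lengths [41, 41, 1] (3 cycles, including the fixed point 0).
n − c = 83 − 3 = 80; sign = (−1)^80 = +1.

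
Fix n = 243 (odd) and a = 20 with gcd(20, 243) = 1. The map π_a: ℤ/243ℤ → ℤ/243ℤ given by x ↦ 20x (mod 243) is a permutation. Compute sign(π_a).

-1

Start at x=226: 226 → 146 → 4 → 80 → 142 → 167 → 181 → … (one orbit).
Cycle lengths of π_20 on ℤ/243ℤ: [162, 54, 18, 6, 2, 1]; 6 cycles in total.
n − c = 243 − 6 = 237; sign = (−1)^237 = -1.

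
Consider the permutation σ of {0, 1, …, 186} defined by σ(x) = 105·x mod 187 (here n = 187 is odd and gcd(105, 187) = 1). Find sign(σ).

+1

Start at x=109: 109 → 38 → 63 → 70 → 57 → 1 → 105 → … (one orbit).
The orbit structure of x ↦ 105x mod 187: 5 orbits of sizes [80, 80, 16, 10, 1].
5 cycles on 187: each ℓ→(−1)^(ℓ−1), product (−1)^182 = +1.
The Jacobi symbol (105|187) = +1 (Zolotarev) agrees.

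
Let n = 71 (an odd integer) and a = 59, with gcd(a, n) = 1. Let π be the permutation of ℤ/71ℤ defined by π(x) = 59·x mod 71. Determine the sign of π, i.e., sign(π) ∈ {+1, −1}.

Orbit of 2 under x↦59x: [2, 47, 4, 23, 8, 46, 16]… (length divides ord_71(59)).
The orbit structure of x ↦ 59x mod 71: 2 orbits of sizes [70, 1].
Σ(ℓ_i−1) = 71−2 = 69; sign = (−1)^69 = -1.
Check: (59/71) = -1 by Zolotarev.

-1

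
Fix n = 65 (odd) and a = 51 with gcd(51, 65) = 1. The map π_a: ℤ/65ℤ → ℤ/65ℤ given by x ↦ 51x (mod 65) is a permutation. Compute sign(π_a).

+1

Trace 51: π^k(51) = [51, 1] for k=0..1.
35 cycles of lengths [2, 2, 2, 2, 2, 2, 2, 2, 2, 2, 2, 2, 2, 2, 2, 2, 2, 2, 2, 2, 2, 2, 2, 2, 2, 2, 2, 2, 2, 2, 1, 1, 1, 1, 1].
Σ(ℓ_i−1) = 65−35 = 30; sign = (−1)^30 = +1.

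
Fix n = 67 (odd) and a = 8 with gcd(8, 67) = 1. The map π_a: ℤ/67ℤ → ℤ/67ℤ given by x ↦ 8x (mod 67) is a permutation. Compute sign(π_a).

-1

Orbit of 25 under x↦8x: [25, 66, 59, 3, 24, 58, 62]… (length divides ord_67(8)).
The orbit structure of x ↦ 8x mod 67: 4 orbits of sizes [22, 22, 22, 1].
Σ(ℓ_i−1) = 67−4 = 63; sign = (−1)^63 = -1.
The Jacobi symbol (8|67) = -1 (Zolotarev) agrees.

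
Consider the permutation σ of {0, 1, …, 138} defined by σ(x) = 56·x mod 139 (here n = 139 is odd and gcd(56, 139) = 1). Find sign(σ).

-1

Start at x=79: 79 → 115 → 46 → 74 → 113 → 73 → 57 → … (one orbit).
The orbit structure of x ↦ 56x mod 139: 2 orbits of sizes [138, 1].
2 cycles on 139: each ℓ→(−1)^(ℓ−1), product (−1)^137 = -1.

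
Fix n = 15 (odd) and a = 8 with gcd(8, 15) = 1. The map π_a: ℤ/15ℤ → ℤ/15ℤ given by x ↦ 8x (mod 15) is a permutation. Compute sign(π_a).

+1

Orbit of 4 under x↦8x: [4, 2, 1, 8]… (length divides ord_15(8)).
π_8 has 5 disjoint cycles with lengths [4, 4, 4, 2, 1] on {0,…,14}.
n − c = 15 − 5 = 10; sign = (−1)^10 = +1.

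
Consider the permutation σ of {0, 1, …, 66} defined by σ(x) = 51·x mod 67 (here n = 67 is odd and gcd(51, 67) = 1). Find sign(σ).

Trace 62: π^k(62) = [62, 13, 60, 45, 17, 63, 64] for k=0..6.
Cycle type of π: 66 + 1; total 2 cycles.
67 − 2 = 65 transpositions; sign(π) = (−1)^65 = -1.
Check: (51/67) = -1 by Zolotarev.

-1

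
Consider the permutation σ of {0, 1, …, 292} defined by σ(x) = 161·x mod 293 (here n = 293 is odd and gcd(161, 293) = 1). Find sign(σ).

+1

Start at x=149: 149 → 256 → 196 → 205 → 189 → 250 → 109 → … (one orbit).
5 cycles of lengths [73, 73, 73, 73, 1].
293 − 5 = 288 transpositions; sign(π) = (−1)^288 = +1.
Via Zolotarev, sign(π_{161}) = (161|293) = +1.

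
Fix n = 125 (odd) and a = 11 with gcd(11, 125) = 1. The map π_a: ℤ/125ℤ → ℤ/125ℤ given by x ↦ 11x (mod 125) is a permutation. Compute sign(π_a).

Trace 56: π^k(56) = [56, 116, 26, 36, 21, 106, 41] for k=0..6.
13 cycles of lengths [25, 25, 25, 25, 5, 5, 5, 5, 1, 1, 1, 1, 1].
125 − 13 = 112 transpositions; sign(π) = (−1)^112 = +1.

+1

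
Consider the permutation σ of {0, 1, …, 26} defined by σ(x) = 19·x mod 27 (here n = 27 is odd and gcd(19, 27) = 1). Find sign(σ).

+1

Orbit of 10 under x↦19x: [10, 1, 19]… (length divides ord_27(19)).
π_19 has 15 disjoint cycles with lengths [3, 3, 3, 3, 3, 3, 1, 1, 1, 1, 1, 1, 1, 1, 1] on {0,…,26}.
sign(π) = (−1)^{n − #cycles} = (−1)^{27−15} = (−1)^12 = +1.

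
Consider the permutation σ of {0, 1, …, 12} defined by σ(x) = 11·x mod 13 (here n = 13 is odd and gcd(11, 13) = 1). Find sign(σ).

-1

Orbit of 2 under x↦11x: [2, 9, 8, 10, 6, 1, 11]… (length divides ord_13(11)).
2 cycles of lengths [12, 1].
13 − 2 = 11 transpositions; sign(π) = (−1)^11 = -1.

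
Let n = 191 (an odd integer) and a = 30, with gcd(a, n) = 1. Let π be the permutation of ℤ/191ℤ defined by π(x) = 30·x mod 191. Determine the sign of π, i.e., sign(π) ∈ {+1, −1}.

Orbit of 1 under x↦30x: [1, 30, 136, 69, 160, 25, 177]… (length divides ord_191(30)).
The orbit structure of x ↦ 30x mod 191: 11 orbits of sizes [19, 19, 19, 19, 19, 19, 19, 19, 19, 19, 1].
11 cycles on 191: each ℓ→(−1)^(ℓ−1), product (−1)^180 = +1.
(30|191)_J = +1 (Zolotarev's lemma cross-check).

+1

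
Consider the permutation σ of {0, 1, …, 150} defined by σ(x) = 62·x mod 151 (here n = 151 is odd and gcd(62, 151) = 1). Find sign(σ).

Orbit of 1 under x↦62x: [1, 62, 69, 50, 80, 128, 84]… (length divides ord_151(62)).
The orbit structure of x ↦ 62x mod 151: 3 orbits of sizes [75, 75, 1].
3 cycles on 151: each ℓ→(−1)^(ℓ−1), product (−1)^148 = +1.
Check: (62/151) = +1 by Zolotarev.

+1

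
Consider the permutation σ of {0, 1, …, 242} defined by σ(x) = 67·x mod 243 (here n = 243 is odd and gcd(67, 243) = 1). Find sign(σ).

Trace 91: π^k(91) = [91, 22, 16, 100, 139, 79, 190] for k=0..6.
Cycle lengths of π_67 on ℤ/243ℤ: [81, 81, 27, 27, 9, 9, 3, 3, 1, 1, 1]; 11 cycles in total.
sign(π) = (−1)^{n − #cycles} = (−1)^{243−11} = (−1)^232 = +1.
Check: (67/243) = +1 by Zolotarev.

+1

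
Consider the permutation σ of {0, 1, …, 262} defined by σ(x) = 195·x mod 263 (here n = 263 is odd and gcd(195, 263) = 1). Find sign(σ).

Trace 234: π^k(234) = [234, 131, 34, 55, 205, 262, 68] for k=0..6.
Cycle lengths of π_195 on ℤ/263ℤ: [262, 1]; 2 cycles in total.
263 − 2 = 261 transpositions; sign(π) = (−1)^261 = -1.

-1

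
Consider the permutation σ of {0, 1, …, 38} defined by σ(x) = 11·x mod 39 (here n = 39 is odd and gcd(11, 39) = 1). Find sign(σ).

Orbit of 4 under x↦11x: [4, 5, 16, 20, 25, 2, 22]… (length divides ord_39(11)).
Decompose π into cycles: lengths [12, 12, 12, 2, 1] (5 cycles, including the fixed point 0).
39 − 5 = 34 transpositions; sign(π) = (−1)^34 = +1.
Check: (11/39) = +1 by Zolotarev.

+1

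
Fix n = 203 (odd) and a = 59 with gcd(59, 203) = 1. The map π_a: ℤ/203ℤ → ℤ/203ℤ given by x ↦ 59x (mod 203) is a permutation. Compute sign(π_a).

Trace 59: π^k(59) = [59, 30, 146, 88, 117, 1] for k=0..5.
π_59 has 58 disjoint cycles with lengths [6, 6, 6, 6, 6, 6, 6, 6, 6, 6, 6, 6, 6, 6, 6, 6, 6, 6, 6, 6, 6, 6, 6, 6, 6, 6, 6, 6, 6, 1, 1, 1, 1, 1, 1, 1, 1, 1, 1, 1, 1, 1, 1, 1, 1, 1, 1, 1, 1, 1, 1, 1, 1, 1, 1, 1, 1, 1] on {0,…,202}.
58 cycles on 203: each ℓ→(−1)^(ℓ−1), product (−1)^145 = -1.

-1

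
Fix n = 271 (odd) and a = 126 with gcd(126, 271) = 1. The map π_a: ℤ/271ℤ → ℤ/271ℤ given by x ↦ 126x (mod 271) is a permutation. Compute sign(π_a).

+1

Start at x=217: 217 → 242 → 140 → 25 → 169 → 156 → 144 → … (one orbit).
Cycle lengths of π_126 on ℤ/271ℤ: [27, 27, 27, 27, 27, 27, 27, 27, 27, 27, 1]; 11 cycles in total.
Σ(ℓ_i−1) = 271−11 = 260; sign = (−1)^260 = +1.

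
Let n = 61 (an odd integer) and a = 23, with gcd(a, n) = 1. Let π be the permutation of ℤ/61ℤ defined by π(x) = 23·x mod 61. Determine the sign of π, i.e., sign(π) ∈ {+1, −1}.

-1

Orbit of 34 under x↦23x: [34, 50, 52, 37, 58, 53, 60]… (length divides ord_61(23)).
π_23 has 4 disjoint cycles with lengths [20, 20, 20, 1] on {0,…,60}.
Σ(ℓ_i−1) = 61−4 = 57; sign = (−1)^57 = -1.
(23|61)_J = -1 (Zolotarev's lemma cross-check).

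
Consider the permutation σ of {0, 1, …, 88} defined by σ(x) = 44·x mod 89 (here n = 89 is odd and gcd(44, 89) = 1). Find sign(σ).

+1

Trace 25: π^k(25) = [25, 32, 73, 8, 85, 2, 88] for k=0..6.
Cycle type of π: 22×4 + 1; total 5 cycles.
Σ(ℓ_i−1) = 89−5 = 84; sign = (−1)^84 = +1.
(44|89)_J = +1 (Zolotarev's lemma cross-check).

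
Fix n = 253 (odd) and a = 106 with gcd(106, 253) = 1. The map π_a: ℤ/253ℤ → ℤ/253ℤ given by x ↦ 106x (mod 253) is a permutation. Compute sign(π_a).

Orbit of 202 under x↦106x: [202, 160, 9, 195, 177, 40, 192]… (length divides ord_253(106)).
Cycle lengths of π_106 on ℤ/253ℤ: [110, 110, 22, 10, 1]; 5 cycles in total.
253 − 5 = 248 transpositions; sign(π) = (−1)^248 = +1.

+1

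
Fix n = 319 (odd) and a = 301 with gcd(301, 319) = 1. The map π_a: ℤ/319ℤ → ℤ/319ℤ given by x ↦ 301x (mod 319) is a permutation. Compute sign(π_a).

Trace 49: π^k(49) = [49, 75, 245, 56, 268, 280, 64] for k=0..6.
Decompose π into cycles: lengths [140, 140, 28, 5, 5, 1] (6 cycles, including the fixed point 0).
6 cycles on 319: each ℓ→(−1)^(ℓ−1), product (−1)^313 = -1.

-1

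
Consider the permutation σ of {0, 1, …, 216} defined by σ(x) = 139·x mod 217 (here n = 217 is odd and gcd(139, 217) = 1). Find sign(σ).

+1

Orbit of 216 under x↦139x: [216, 78, 209, 190, 153, 1, 139]… (length divides ord_217(139)).
Cycle lengths of π_139 on ℤ/217ℤ: [10, 10, 10, 10, 10, 10, 10, 10, 10, 10, 10, 10, 10, 10, 10, 10, 10, 10, 10, 10, 10, 2, 2, 2, 1]; 25 cycles in total.
Σ(ℓ_i−1) = 217−25 = 192; sign = (−1)^192 = +1.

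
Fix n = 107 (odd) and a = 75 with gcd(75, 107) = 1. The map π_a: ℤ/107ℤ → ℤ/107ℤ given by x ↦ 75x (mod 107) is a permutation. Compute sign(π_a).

+1

Orbit of 79 under x↦75x: [79, 40, 4, 86, 30, 3, 11]… (length divides ord_107(75)).
Decompose π into cycles: lengths [53, 53, 1] (3 cycles, including the fixed point 0).
n − c = 107 − 3 = 104; sign = (−1)^104 = +1.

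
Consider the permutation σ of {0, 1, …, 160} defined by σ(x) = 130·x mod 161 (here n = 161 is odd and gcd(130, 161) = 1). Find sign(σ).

-1

Orbit of 156 under x↦130x: [156, 155, 25, 30, 36, 11, 142]… (length divides ord_161(130)).
Cycle type of π: 66×2 + 22 + 3×2 + 1; total 6 cycles.
6 cycles on 161: each ℓ→(−1)^(ℓ−1), product (−1)^155 = -1.
Zolotarev: (130|161) = -1, matching the cycle-count sign.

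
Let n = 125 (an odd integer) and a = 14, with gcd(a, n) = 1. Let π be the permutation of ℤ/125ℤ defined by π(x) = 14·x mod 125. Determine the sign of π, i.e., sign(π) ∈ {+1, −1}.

+1

Orbit of 54 under x↦14x: [54, 6, 84, 51, 89, 121, 69]… (length divides ord_125(14)).
Decompose π into cycles: lengths [50, 50, 10, 10, 2, 2, 1] (7 cycles, including the fixed point 0).
Σ(ℓ_i−1) = 125−7 = 118; sign = (−1)^118 = +1.
(14|125)_J = +1 (Zolotarev's lemma cross-check).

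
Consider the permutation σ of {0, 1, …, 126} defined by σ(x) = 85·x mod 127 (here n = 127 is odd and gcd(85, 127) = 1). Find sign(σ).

Start at x=124: 124 → 126 → 42 → 14 → 47 → 58 → 104 → … (one orbit).
The orbit structure of x ↦ 85x mod 127: 2 orbits of sizes [126, 1].
127 − 2 = 125 transpositions; sign(π) = (−1)^125 = -1.

-1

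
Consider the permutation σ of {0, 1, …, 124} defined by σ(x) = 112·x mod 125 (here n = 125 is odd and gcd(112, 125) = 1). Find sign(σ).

Orbit of 92 under x↦112x: [92, 54, 48, 1, 112, 44, 53]… (length divides ord_125(112)).
π_112 has 4 disjoint cycles with lengths [100, 20, 4, 1] on {0,…,124}.
With 4 cycles on 125 points, sign = (−1)^{125−4} = -1.

-1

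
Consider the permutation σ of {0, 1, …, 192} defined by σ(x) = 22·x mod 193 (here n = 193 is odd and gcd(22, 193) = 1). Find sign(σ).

-1

Start at x=59: 59 → 140 → 185 → 17 → 181 → 122 → 175 → … (one orbit).
Cycle type of π: 192 + 1; total 2 cycles.
sign(π) = (−1)^{n − #cycles} = (−1)^{193−2} = (−1)^191 = -1.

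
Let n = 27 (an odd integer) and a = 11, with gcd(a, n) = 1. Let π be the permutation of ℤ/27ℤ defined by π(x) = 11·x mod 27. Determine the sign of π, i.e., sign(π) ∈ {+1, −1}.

-1

Orbit of 26 under x↦11x: [26, 16, 14, 19, 20, 4, 17]… (length divides ord_27(11)).
The orbit structure of x ↦ 11x mod 27: 4 orbits of sizes [18, 6, 2, 1].
sign(π) = (−1)^{n − #cycles} = (−1)^{27−4} = (−1)^23 = -1.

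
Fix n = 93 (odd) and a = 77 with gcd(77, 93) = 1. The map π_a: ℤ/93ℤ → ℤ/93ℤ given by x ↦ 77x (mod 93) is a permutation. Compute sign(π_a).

Start at x=1: 1 → 77 → 70 → 89 → 64 → 92 → 16 → … (one orbit).
Cycle type of π: 10×9 + 2 + 1; total 11 cycles.
n − c = 93 − 11 = 82; sign = (−1)^82 = +1.
Check: (77/93) = +1 by Zolotarev.

+1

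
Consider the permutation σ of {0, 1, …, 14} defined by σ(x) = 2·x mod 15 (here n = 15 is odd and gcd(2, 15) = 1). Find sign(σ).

+1

Orbit of 1 under x↦2x: [1, 2, 4, 8]… (length divides ord_15(2)).
Cycle lengths of π_2 on ℤ/15ℤ: [4, 4, 4, 2, 1]; 5 cycles in total.
n − c = 15 − 5 = 10; sign = (−1)^10 = +1.
The Jacobi symbol (2|15) = +1 (Zolotarev) agrees.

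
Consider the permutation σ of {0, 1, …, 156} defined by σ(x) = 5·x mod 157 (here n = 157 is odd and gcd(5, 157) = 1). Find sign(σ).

Trace 143: π^k(143) = [143, 87, 121, 134, 42, 53, 108] for k=0..6.
π_5 has 2 disjoint cycles with lengths [156, 1] on {0,…,156}.
sign(π) = (−1)^{n − #cycles} = (−1)^{157−2} = (−1)^155 = -1.

-1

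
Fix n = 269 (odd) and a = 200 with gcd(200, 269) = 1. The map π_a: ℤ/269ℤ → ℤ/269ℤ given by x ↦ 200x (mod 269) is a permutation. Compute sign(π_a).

-1

Orbit of 156 under x↦200x: [156, 265, 7, 55, 240, 118, 197]… (length divides ord_269(200)).
2 cycles of lengths [268, 1].
Σ(ℓ_i−1) = 269−2 = 267; sign = (−1)^267 = -1.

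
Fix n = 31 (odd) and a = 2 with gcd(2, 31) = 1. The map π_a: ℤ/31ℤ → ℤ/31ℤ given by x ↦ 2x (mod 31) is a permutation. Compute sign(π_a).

Start at x=8: 8 → 16 → 1 → 2 → 4 → 8 (one orbit).
π_2 has 7 disjoint cycles with lengths [5, 5, 5, 5, 5, 5, 1] on {0,…,30}.
31 − 7 = 24 transpositions; sign(π) = (−1)^24 = +1.
The Jacobi symbol (2|31) = +1 (Zolotarev) agrees.

+1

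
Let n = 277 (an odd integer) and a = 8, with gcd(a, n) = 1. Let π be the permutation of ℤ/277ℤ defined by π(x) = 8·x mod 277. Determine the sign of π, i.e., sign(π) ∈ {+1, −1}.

Start at x=201: 201 → 223 → 122 → 145 → 52 → 139 → 4 → … (one orbit).
4 cycles of lengths [92, 92, 92, 1].
4 cycles on 277: each ℓ→(−1)^(ℓ−1), product (−1)^273 = -1.
The Jacobi symbol (8|277) = -1 (Zolotarev) agrees.

-1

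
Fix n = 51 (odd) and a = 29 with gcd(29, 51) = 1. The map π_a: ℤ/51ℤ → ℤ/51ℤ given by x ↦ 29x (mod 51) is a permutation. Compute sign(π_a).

+1

Orbit of 11 under x↦29x: [11, 13, 20, 19, 41, 16, 5]… (length divides ord_51(29)).
Cycle type of π: 16×3 + 2 + 1; total 5 cycles.
51 − 5 = 46 transpositions; sign(π) = (−1)^46 = +1.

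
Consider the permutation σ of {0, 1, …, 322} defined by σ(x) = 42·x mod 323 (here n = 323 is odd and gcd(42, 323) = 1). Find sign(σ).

+1

Trace 16: π^k(16) = [16, 26, 123, 321, 239, 25, 81] for k=0..6.
Decompose π into cycles: lengths [72, 72, 72, 72, 9, 9, 8, 8, 1] (9 cycles, including the fixed point 0).
Σ(ℓ_i−1) = 323−9 = 314; sign = (−1)^314 = +1.
(42|323)_J = +1 (Zolotarev's lemma cross-check).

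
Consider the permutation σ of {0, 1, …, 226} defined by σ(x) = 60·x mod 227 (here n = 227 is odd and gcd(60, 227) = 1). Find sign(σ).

Trace 190: π^k(190) = [190, 50, 49, 216, 21, 125, 9] for k=0..6.
Cycle lengths of π_60 on ℤ/227ℤ: [226, 1]; 2 cycles in total.
Σ(ℓ_i−1) = 227−2 = 225; sign = (−1)^225 = -1.

-1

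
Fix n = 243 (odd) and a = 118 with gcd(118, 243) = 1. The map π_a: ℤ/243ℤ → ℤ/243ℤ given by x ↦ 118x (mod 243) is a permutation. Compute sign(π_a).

Trace 154: π^k(154) = [154, 190, 64, 19, 55, 172, 127] for k=0..6.
π_118 has 27 disjoint cycles with lengths [27, 27, 27, 27, 27, 27, 9, 9, 9, 9, 9, 9, 3, 3, 3, 3, 3, 3, 1, 1, 1, 1, 1, 1, 1, 1, 1] on {0,…,242}.
Σ(ℓ_i−1) = 243−27 = 216; sign = (−1)^216 = +1.

+1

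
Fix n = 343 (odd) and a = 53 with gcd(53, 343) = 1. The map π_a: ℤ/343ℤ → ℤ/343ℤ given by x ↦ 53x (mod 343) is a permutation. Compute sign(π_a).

Trace 284: π^k(284) = [284, 303, 281, 144, 86, 99, 102] for k=0..6.
7 cycles of lengths [147, 147, 21, 21, 3, 3, 1].
With 7 cycles on 343 points, sign = (−1)^{343−7} = +1.

+1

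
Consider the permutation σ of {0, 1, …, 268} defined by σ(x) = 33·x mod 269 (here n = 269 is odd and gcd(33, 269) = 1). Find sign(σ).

Start at x=123: 123 → 24 → 254 → 43 → 74 → 21 → 155 → … (one orbit).
π_33 has 2 disjoint cycles with lengths [268, 1] on {0,…,268}.
2 cycles on 269: each ℓ→(−1)^(ℓ−1), product (−1)^267 = -1.

-1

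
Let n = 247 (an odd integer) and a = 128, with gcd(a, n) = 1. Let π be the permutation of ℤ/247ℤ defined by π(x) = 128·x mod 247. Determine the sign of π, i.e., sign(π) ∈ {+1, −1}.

+1

Orbit of 220 under x↦128x: [220, 2, 9, 164, 244, 110, 1]… (length divides ord_247(128)).
The orbit structure of x ↦ 128x mod 247: 9 orbits of sizes [36, 36, 36, 36, 36, 36, 18, 12, 1].
247 − 9 = 238 transpositions; sign(π) = (−1)^238 = +1.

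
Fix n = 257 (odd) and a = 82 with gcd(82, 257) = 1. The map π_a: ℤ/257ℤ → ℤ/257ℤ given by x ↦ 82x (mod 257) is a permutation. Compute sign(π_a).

Start at x=68: 68 → 179 → 29 → 65 → 190 → 160 → 13 → … (one orbit).
The orbit structure of x ↦ 82x mod 257: 2 orbits of sizes [256, 1].
2 cycles on 257: each ℓ→(−1)^(ℓ−1), product (−1)^255 = -1.

-1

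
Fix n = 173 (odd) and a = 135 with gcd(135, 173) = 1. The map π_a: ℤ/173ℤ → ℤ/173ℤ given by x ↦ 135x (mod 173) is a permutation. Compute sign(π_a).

+1

Start at x=16: 16 → 84 → 95 → 23 → 164 → 169 → 152 → … (one orbit).
π_135 has 5 disjoint cycles with lengths [43, 43, 43, 43, 1] on {0,…,172}.
Σ(ℓ_i−1) = 173−5 = 168; sign = (−1)^168 = +1.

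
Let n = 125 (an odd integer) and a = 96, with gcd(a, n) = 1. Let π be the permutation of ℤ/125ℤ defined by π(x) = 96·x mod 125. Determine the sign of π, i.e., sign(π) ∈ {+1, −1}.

+1

Trace 21: π^k(21) = [21, 16, 36, 81, 26, 121, 116] for k=0..6.
Decompose π into cycles: lengths [25, 25, 25, 25, 5, 5, 5, 5, 1, 1, 1, 1, 1] (13 cycles, including the fixed point 0).
n − c = 125 − 13 = 112; sign = (−1)^112 = +1.
(96|125)_J = +1 (Zolotarev's lemma cross-check).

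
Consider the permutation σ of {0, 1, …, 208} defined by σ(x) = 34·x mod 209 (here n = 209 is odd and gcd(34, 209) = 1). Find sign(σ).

Orbit of 56 under x↦34x: [56, 23, 155, 45, 67, 188, 122]… (length divides ord_209(34)).
Cycle type of π: 18×11 + 1×11; total 22 cycles.
sign(π) = (−1)^{n − #cycles} = (−1)^{209−22} = (−1)^187 = -1.
The Jacobi symbol (34|209) = -1 (Zolotarev) agrees.

-1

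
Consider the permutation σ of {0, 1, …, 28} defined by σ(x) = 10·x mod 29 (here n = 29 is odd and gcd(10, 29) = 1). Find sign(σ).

-1

Trace 17: π^k(17) = [17, 25, 18, 6, 2, 20, 26] for k=0..6.
2 cycles of lengths [28, 1].
sign(π) = (−1)^{n − #cycles} = (−1)^{29−2} = (−1)^27 = -1.
(10|29)_J = -1 (Zolotarev's lemma cross-check).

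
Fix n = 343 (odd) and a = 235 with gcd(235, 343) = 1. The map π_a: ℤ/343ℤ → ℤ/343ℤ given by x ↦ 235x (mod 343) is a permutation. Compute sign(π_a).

+1

Start at x=284: 284 → 198 → 225 → 53 → 107 → 106 → 214 → … (one orbit).
Decompose π into cycles: lengths [147, 147, 21, 21, 3, 3, 1] (7 cycles, including the fixed point 0).
343 − 7 = 336 transpositions; sign(π) = (−1)^336 = +1.
Check: (235/343) = +1 by Zolotarev.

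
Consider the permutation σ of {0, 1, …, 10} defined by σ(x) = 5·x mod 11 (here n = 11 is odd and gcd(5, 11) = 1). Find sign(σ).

+1

Orbit of 5 under x↦5x: [5, 3, 4, 9, 1]… (length divides ord_11(5)).
Cycle type of π: 5×2 + 1; total 3 cycles.
n − c = 11 − 3 = 8; sign = (−1)^8 = +1.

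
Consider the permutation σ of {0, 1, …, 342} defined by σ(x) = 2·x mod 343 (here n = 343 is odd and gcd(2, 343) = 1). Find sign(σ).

Start at x=226: 226 → 109 → 218 → 93 → 186 → 29 → 58 → … (one orbit).
Cycle type of π: 147×2 + 21×2 + 3×2 + 1; total 7 cycles.
343 − 7 = 336 transpositions; sign(π) = (−1)^336 = +1.
Zolotarev: (2|343) = +1, matching the cycle-count sign.

+1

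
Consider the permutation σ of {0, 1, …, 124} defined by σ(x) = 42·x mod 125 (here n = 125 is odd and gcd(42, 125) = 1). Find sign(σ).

Trace 26: π^k(26) = [26, 92, 114, 38, 96, 32, 94] for k=0..6.
4 cycles of lengths [100, 20, 4, 1].
n − c = 125 − 4 = 121; sign = (−1)^121 = -1.

-1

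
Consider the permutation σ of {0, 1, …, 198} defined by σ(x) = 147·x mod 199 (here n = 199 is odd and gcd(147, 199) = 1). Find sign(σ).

-1

Orbit of 93 under x↦147x: [93, 139, 135, 144, 74, 132, 101]… (length divides ord_199(147)).
Cycle type of π: 66×3 + 1; total 4 cycles.
4 cycles on 199: each ℓ→(−1)^(ℓ−1), product (−1)^195 = -1.
(147|199)_J = -1 (Zolotarev's lemma cross-check).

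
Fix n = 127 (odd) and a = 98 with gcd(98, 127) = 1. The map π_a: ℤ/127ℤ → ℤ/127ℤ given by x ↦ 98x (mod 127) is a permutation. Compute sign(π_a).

+1

Orbit of 42 under x↦98x: [42, 52, 16, 44, 121, 47, 34]… (length divides ord_127(98)).
Cycle type of π: 63×2 + 1; total 3 cycles.
n − c = 127 − 3 = 124; sign = (−1)^124 = +1.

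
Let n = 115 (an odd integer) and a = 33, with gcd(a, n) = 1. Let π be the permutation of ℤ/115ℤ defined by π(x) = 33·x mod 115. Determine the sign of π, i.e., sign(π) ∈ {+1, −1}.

Orbit of 64 under x↦33x: [64, 42, 6, 83, 94, 112, 16]… (length divides ord_115(33)).
5 cycles of lengths [44, 44, 22, 4, 1].
Σ(ℓ_i−1) = 115−5 = 110; sign = (−1)^110 = +1.
The Jacobi symbol (33|115) = +1 (Zolotarev) agrees.

+1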